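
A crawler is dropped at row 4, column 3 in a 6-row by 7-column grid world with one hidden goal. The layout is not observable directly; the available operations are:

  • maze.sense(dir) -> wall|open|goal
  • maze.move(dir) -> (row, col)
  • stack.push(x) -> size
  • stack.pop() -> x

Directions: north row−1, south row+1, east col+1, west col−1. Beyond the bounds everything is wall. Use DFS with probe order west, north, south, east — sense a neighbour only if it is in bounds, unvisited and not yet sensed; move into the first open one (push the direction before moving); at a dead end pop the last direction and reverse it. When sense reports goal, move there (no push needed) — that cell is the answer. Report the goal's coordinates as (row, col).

I call maze.sense(dir='west'), : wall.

I run maze.sense(dir='north'), and see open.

I use stack.push(x='north'), and observe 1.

Calling maze.move(dir='north'), — result: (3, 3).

Next I call maze.sense(dir='west'), — result: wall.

Invoking maze.sense(dir='north'), and get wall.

Next I call maze.sense(dir='east'), → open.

I use stack.push(x='east'), giving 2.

I call maze.move(dir='east'), : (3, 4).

I try maze.sense(dir='north'), yielding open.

Then stack.push(x='north'), and see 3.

Then maze.move(dir='north'), : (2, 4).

I run maze.sense(dir='north'), — result: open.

Now I run stack.push(x='north'), → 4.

Then maze.move(dir='north'), — result: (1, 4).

Using maze.sense(dir='west'), which returns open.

Now I run stack.push(x='west'), giving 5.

I try maze.move(dir='west'), and see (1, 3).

Invoking maze.sense(dir='west'), : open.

I invoke stack.push(x='west'), which returns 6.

Using maze.move(dir='west'), and see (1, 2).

I call maze.sense(dir='west'), yielding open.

I run stack.push(x='west'), and see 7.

Now I run maze.move(dir='west'), : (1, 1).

I invoke maze.sense(dir='west'), and get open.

Next I call stack.push(x='west'), — result: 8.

I try maze.move(dir='west'), : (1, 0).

Calling maze.sense(dir='north'), — result: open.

Calling stack.push(x='north'), and get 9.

I run maze.move(dir='north'), — result: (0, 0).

I run maze.sense(dir='east'), → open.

Then stack.push(x='east'), which returns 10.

I invoke maze.move(dir='east'), and observe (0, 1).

I try maze.sense(dir='east'), — result: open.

Invoking stack.push(x='east'), : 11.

Using maze.move(dir='east'), yielding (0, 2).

Then maze.sense(dir='east'), : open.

Using stack.push(x='east'), and see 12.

Invoking maze.move(dir='east'), : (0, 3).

I try maze.sense(dir='east'), — result: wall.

Now I run stack.pop, and observe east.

Then maze.move(dir='west'), : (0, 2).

I use stack.pop(), — result: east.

Invoking maze.move(dir='west'), and see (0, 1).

I use stack.pop, yielding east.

I use maze.move(dir='west'), — result: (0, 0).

I invoke stack.pop(), giving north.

I use maze.move(dir='south'), yielding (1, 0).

Next I call maze.sense(dir='south'), which returns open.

Next I call stack.push(x='south'), and see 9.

Using maze.move(dir='south'), → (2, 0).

Now I run maze.sense(dir='south'), which returns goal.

I try maze.move(dir='south'), and observe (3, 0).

Answer: (3, 0)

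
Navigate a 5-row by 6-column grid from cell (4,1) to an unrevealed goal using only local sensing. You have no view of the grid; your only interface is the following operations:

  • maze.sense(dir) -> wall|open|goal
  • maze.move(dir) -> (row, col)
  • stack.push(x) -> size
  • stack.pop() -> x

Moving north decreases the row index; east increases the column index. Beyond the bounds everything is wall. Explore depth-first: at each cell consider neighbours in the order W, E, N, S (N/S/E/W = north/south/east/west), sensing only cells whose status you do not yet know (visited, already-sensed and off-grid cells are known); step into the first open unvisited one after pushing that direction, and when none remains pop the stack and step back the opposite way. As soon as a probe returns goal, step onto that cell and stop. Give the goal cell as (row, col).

% 1. maze.sense(dir='west') -> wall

% 2. maze.sense(dir='east') -> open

% 3. stack.push(x='east') -> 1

% 4. maze.move(dir='east') -> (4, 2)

% 5. maze.sense(dir='east') -> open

% 6. stack.push(x='east') -> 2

% 7. maze.move(dir='east') -> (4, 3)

% 8. maze.sense(dir='east') -> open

% 9. stack.push(x='east') -> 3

% 10. maze.move(dir='east') -> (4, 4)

% 11. maze.sense(dir='east') -> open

% 12. stack.push(x='east') -> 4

% 13. maze.move(dir='east') -> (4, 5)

% 14. maze.sense(dir='north') -> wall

% 15. stack.pop() -> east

% 16. maze.move(dir='west') -> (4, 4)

% 17. maze.sense(dir='north') -> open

% 18. stack.push(x='north') -> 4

% 19. maze.move(dir='north') -> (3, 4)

% 20. maze.sense(dir='west') -> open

% 21. stack.push(x='west') -> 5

% 22. maze.move(dir='west') -> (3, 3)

% 23. maze.sense(dir='west') -> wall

% 24. maze.sense(dir='north') -> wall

% 25. stack.pop() -> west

% 26. maze.move(dir='east') -> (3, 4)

% 27. maze.sense(dir='north') -> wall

% 28. stack.pop() -> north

% 29. maze.move(dir='south') -> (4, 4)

% 30. stack.pop() -> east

% 31. maze.move(dir='west') -> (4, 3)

% 32. stack.pop() -> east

% 33. maze.move(dir='west') -> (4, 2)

% 34. stack.pop() -> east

% 35. maze.move(dir='west') -> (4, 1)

% 36. maze.sense(dir='north') -> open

% 37. stack.push(x='north') -> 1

% 38. maze.move(dir='north') -> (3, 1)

% 39. maze.sense(dir='west') -> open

% 40. stack.push(x='west') -> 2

% 41. maze.move(dir='west') -> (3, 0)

% 42. maze.sense(dir='north') -> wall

% 43. stack.pop() -> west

% 44. maze.move(dir='east') -> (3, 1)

% 45. maze.sense(dir='north') -> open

% 46. stack.push(x='north') -> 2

% 47. maze.move(dir='north') -> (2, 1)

% 48. maze.sense(dir='east') -> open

% 49. stack.push(x='east') -> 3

% 50. maze.move(dir='east') -> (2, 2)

% 51. maze.sense(dir='north') -> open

% 52. stack.push(x='north') -> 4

% 53. maze.move(dir='north') -> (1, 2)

% 54. maze.sense(dir='west') -> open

% 55. stack.push(x='west') -> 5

% 56. maze.move(dir='west') -> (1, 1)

% 57. maze.sense(dir='west') -> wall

% 58. maze.sense(dir='north') -> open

% 59. stack.push(x='north') -> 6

% 60. maze.move(dir='north') -> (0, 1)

% 61. maze.sense(dir='west') -> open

% 62. stack.push(x='west') -> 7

% 63. maze.move(dir='west') -> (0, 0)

% 64. stack.pop() -> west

% 65. maze.move(dir='east') -> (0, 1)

% 66. maze.sense(dir='east') -> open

% 67. stack.push(x='east') -> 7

% 68. maze.move(dir='east') -> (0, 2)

% 69. maze.sense(dir='east') -> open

% 70. stack.push(x='east') -> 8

% 71. maze.move(dir='east') -> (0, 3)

% 72. maze.sense(dir='east') -> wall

% 73. maze.sense(dir='south') -> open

% 74. stack.push(x='south') -> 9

% 75. maze.move(dir='south') -> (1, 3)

% 76. maze.sense(dir='east') -> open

% 77. stack.push(x='east') -> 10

% 78. maze.move(dir='east') -> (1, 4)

% 79. maze.sense(dir='east') -> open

% 80. stack.push(x='east') -> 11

% 81. maze.move(dir='east') -> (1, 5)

% 82. maze.sense(dir='north') -> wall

% 83. maze.sense(dir='south') -> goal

% 84. maze.move(dir='south') -> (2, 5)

Answer: (2, 5)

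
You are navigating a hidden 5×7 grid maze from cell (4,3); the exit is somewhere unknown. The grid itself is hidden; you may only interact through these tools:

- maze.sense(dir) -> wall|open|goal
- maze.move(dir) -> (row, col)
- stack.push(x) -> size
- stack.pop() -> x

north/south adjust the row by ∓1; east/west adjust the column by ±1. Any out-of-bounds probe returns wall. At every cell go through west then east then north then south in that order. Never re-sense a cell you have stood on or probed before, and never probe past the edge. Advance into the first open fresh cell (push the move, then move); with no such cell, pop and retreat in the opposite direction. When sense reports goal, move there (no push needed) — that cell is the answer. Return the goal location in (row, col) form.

Now I run maze.sense with dir='west', and get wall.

I run maze.sense with dir='east', giving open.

Next I call stack.push with x='east', : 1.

I try maze.move with dir='east', and see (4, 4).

Next I call maze.sense with dir='east', → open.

Now I run stack.push with x='east', — result: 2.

Invoking maze.move with dir='east', — result: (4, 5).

Then maze.sense with dir='east', giving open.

Using stack.push with x='east', : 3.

I use maze.move with dir='east', which returns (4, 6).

Next I call maze.sense with dir='north', which returns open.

I call stack.push with x='north', and get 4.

Using maze.move with dir='north', — result: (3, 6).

Now I run maze.sense with dir='west', yielding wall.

Invoking maze.sense with dir='north', which returns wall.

I try stack.pop(), → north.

Invoking maze.move with dir='south', : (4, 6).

I use stack.pop, which returns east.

Invoking maze.move with dir='west', : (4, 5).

Using stack.pop, and observe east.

I use maze.move with dir='west', and see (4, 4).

Next I call maze.sense with dir='north', which returns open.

I invoke stack.push with x='north', giving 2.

I use maze.move with dir='north', which returns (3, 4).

I call maze.sense with dir='west', → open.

I run stack.push with x='west', which returns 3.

I try maze.move with dir='west', — result: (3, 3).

Using maze.sense with dir='west', which returns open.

Now I run stack.push with x='west', → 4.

Invoking maze.move with dir='west', and observe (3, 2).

I invoke maze.sense with dir='west', yielding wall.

Calling maze.sense with dir='north', which returns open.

I invoke stack.push with x='north', yielding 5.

I try maze.move with dir='north', and observe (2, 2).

Next I call maze.sense with dir='west', and see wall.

Invoking maze.sense with dir='east', : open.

I try stack.push with x='east', and observe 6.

Then maze.move with dir='east', : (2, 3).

I invoke maze.sense with dir='east', and observe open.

Invoking stack.push with x='east', → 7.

Invoking maze.move with dir='east', yielding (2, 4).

I try maze.sense with dir='east', — result: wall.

I call maze.sense with dir='north', → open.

I invoke stack.push with x='north', — result: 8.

Then maze.move with dir='north', yielding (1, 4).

I invoke maze.sense with dir='west', which returns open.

Now I run stack.push with x='west', and observe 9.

Using maze.move with dir='west', : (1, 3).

I run maze.sense with dir='west', and see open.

Invoking stack.push with x='west', and get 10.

Now I run maze.move with dir='west', giving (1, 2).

I call maze.sense with dir='west', and get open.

I invoke stack.push with x='west', and see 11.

Next I call maze.move with dir='west', yielding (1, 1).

I call maze.sense with dir='west', and get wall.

Calling maze.sense with dir='north', — result: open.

Calling stack.push with x='north', which returns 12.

Next I call maze.move with dir='north', → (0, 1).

I use maze.sense with dir='west', and observe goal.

I try maze.move with dir='west', and get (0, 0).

Answer: (0, 0)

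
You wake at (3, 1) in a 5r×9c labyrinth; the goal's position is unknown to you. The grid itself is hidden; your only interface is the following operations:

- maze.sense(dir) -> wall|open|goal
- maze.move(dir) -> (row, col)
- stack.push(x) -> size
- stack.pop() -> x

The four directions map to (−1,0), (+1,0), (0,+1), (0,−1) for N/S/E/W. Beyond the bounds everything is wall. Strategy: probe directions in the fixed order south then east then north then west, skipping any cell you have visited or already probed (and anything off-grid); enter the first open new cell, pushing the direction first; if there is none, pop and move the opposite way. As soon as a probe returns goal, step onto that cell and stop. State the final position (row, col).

>> maze.sense(dir→south)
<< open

>> stack.push(x→south)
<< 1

>> maze.move(dir→south)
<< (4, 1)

>> maze.sense(dir→east)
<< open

>> stack.push(x→east)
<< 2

>> maze.move(dir→east)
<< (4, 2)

>> maze.sense(dir→east)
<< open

>> stack.push(x→east)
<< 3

>> maze.move(dir→east)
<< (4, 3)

>> maze.sense(dir→east)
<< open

>> stack.push(x→east)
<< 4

>> maze.move(dir→east)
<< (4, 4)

>> maze.sense(dir→east)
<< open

>> stack.push(x→east)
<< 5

>> maze.move(dir→east)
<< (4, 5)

>> maze.sense(dir→east)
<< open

>> stack.push(x→east)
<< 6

>> maze.move(dir→east)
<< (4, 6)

>> maze.sense(dir→east)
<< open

>> stack.push(x→east)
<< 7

>> maze.move(dir→east)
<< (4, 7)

>> maze.sense(dir→east)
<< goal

>> maze.move(dir→east)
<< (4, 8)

Answer: (4, 8)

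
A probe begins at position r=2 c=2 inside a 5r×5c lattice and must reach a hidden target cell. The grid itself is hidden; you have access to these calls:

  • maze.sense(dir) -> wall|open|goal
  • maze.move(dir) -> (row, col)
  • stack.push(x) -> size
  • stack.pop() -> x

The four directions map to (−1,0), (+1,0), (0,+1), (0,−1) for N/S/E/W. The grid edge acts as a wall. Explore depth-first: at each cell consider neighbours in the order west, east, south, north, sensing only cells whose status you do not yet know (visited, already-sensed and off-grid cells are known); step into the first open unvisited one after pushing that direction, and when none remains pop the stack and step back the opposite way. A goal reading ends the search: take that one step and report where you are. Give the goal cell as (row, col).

→ sense(dir→west)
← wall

→ sense(dir→east)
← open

→ push(x→east)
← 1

→ move(dir→east)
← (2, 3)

→ sense(dir→east)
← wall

→ sense(dir→south)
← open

→ push(x→south)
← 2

→ move(dir→south)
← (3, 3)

→ sense(dir→west)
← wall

→ sense(dir→east)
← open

→ push(x→east)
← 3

→ move(dir→east)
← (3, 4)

→ sense(dir→south)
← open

→ push(x→south)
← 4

→ move(dir→south)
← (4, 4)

→ sense(dir→west)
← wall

→ pop()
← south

→ move(dir→north)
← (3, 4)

→ pop()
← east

→ move(dir→west)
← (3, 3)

→ pop()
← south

→ move(dir→north)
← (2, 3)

→ sense(dir→north)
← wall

→ pop()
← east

→ move(dir→west)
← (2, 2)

→ sense(dir→north)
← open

→ push(x→north)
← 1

→ move(dir→north)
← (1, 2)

→ sense(dir→west)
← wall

→ sense(dir→north)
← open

→ push(x→north)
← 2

→ move(dir→north)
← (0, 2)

→ sense(dir→west)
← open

→ push(x→west)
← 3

→ move(dir→west)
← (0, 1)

→ sense(dir→west)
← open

→ push(x→west)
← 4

→ move(dir→west)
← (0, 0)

→ sense(dir→south)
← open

→ push(x→south)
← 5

→ move(dir→south)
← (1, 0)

→ sense(dir→south)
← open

→ push(x→south)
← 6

→ move(dir→south)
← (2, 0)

→ sense(dir→south)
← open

→ push(x→south)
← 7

→ move(dir→south)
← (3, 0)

→ sense(dir→east)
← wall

→ sense(dir→south)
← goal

→ move(dir→south)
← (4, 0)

Answer: (4, 0)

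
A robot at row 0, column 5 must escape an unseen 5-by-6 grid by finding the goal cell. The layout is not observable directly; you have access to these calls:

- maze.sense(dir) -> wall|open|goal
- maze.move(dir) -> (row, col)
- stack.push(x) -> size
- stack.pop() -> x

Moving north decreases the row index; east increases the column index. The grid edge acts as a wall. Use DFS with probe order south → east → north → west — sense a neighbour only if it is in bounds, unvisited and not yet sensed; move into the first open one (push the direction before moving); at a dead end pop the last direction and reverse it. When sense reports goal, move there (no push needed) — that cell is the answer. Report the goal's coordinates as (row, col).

Using sense passing south, which returns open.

I invoke push passing south, which returns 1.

I try move passing south, and observe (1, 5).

I try sense passing south, and see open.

Now I run push passing south, which returns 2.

Next I call move passing south, — result: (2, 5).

I run sense passing south, → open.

I try push passing south, and observe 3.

Then move passing south, → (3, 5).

Using sense passing south, which returns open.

I use push passing south, which returns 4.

Invoking move passing south, — result: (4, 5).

Invoking sense passing west, giving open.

Calling push passing west, → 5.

I call move passing west, → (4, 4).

Using sense passing north, giving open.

I use push passing north, yielding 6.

I try move passing north, — result: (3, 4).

I use sense passing north, — result: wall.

I invoke sense passing west, giving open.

I call push passing west, giving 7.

I use move passing west, → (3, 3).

Next I call sense passing south, — result: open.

Now I run push passing south, giving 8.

I run move passing south, → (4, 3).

Using sense passing west, yielding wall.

I run pop(), and get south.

Invoking move passing north, giving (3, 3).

I run sense passing north, and get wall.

I try sense passing west, and get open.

I run push passing west, → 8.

Invoking move passing west, : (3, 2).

I use sense passing north, : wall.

Now I run sense passing west, giving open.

I try push passing west, → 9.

I try move passing west, — result: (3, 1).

Invoking sense passing south, — result: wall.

Calling sense passing north, — result: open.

Invoking push passing north, and see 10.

Using move passing north, yielding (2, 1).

Calling sense passing north, → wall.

Calling sense passing west, and observe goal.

I use move passing west, and get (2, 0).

Answer: (2, 0)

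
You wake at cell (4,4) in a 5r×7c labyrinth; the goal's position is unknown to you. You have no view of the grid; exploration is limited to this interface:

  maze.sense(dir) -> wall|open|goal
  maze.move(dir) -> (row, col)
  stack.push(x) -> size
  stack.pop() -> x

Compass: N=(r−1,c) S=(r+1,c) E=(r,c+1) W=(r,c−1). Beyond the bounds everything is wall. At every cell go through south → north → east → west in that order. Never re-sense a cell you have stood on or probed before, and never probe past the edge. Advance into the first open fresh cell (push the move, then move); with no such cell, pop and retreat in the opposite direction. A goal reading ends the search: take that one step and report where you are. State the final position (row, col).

# 1. maze.sense(dir='north') -> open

# 2. stack.push(x='north') -> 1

# 3. maze.move(dir='north') -> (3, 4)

# 4. maze.sense(dir='north') -> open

# 5. stack.push(x='north') -> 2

# 6. maze.move(dir='north') -> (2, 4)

# 7. maze.sense(dir='north') -> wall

# 8. maze.sense(dir='east') -> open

# 9. stack.push(x='east') -> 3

# 10. maze.move(dir='east') -> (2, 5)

# 11. maze.sense(dir='south') -> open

# 12. stack.push(x='south') -> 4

# 13. maze.move(dir='south') -> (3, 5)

# 14. maze.sense(dir='south') -> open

# 15. stack.push(x='south') -> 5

# 16. maze.move(dir='south') -> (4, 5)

# 17. maze.sense(dir='east') -> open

# 18. stack.push(x='east') -> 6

# 19. maze.move(dir='east') -> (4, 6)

# 20. maze.sense(dir='north') -> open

# 21. stack.push(x='north') -> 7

# 22. maze.move(dir='north') -> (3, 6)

# 23. maze.sense(dir='north') -> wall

# 24. stack.pop() -> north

# 25. maze.move(dir='south') -> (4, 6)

# 26. stack.pop() -> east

# 27. maze.move(dir='west') -> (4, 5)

# 28. stack.pop() -> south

# 29. maze.move(dir='north') -> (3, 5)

# 30. stack.pop() -> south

# 31. maze.move(dir='north') -> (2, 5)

# 32. maze.sense(dir='north') -> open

# 33. stack.push(x='north') -> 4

# 34. maze.move(dir='north') -> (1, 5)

# 35. maze.sense(dir='north') -> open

# 36. stack.push(x='north') -> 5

# 37. maze.move(dir='north') -> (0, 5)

# 38. maze.sense(dir='east') -> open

# 39. stack.push(x='east') -> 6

# 40. maze.move(dir='east') -> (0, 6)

# 41. maze.sense(dir='south') -> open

# 42. stack.push(x='south') -> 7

# 43. maze.move(dir='south') -> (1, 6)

# 44. stack.pop() -> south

# 45. maze.move(dir='north') -> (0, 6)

# 46. stack.pop() -> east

# 47. maze.move(dir='west') -> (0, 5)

# 48. maze.sense(dir='west') -> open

# 49. stack.push(x='west') -> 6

# 50. maze.move(dir='west') -> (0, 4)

# 51. maze.sense(dir='west') -> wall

# 52. stack.pop() -> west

# 53. maze.move(dir='east') -> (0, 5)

# 54. stack.pop() -> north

# 55. maze.move(dir='south') -> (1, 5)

# 56. stack.pop() -> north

# 57. maze.move(dir='south') -> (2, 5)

# 58. stack.pop() -> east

# 59. maze.move(dir='west') -> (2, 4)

# 60. maze.sense(dir='west') -> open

# 61. stack.push(x='west') -> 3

# 62. maze.move(dir='west') -> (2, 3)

# 63. maze.sense(dir='south') -> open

# 64. stack.push(x='south') -> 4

# 65. maze.move(dir='south') -> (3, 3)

# 66. maze.sense(dir='south') -> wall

# 67. maze.sense(dir='west') -> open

# 68. stack.push(x='west') -> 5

# 69. maze.move(dir='west') -> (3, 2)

# 70. maze.sense(dir='south') -> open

# 71. stack.push(x='south') -> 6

# 72. maze.move(dir='south') -> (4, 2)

# 73. maze.sense(dir='west') -> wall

# 74. stack.pop() -> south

# 75. maze.move(dir='north') -> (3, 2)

# 76. maze.sense(dir='north') -> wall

# 77. maze.sense(dir='west') -> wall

# 78. stack.pop() -> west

# 79. maze.move(dir='east') -> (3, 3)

# 80. stack.pop() -> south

# 81. maze.move(dir='north') -> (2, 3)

# 82. maze.sense(dir='north') -> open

# 83. stack.push(x='north') -> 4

# 84. maze.move(dir='north') -> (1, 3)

# 85. maze.sense(dir='west') -> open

# 86. stack.push(x='west') -> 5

# 87. maze.move(dir='west') -> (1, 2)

# 88. maze.sense(dir='north') -> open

# 89. stack.push(x='north') -> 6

# 90. maze.move(dir='north') -> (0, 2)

# 91. maze.sense(dir='west') -> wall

# 92. stack.pop() -> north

# 93. maze.move(dir='south') -> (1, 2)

# 94. maze.sense(dir='west') -> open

# 95. stack.push(x='west') -> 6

# 96. maze.move(dir='west') -> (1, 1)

# 97. maze.sense(dir='south') -> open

# 98. stack.push(x='south') -> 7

# 99. maze.move(dir='south') -> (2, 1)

# 100. maze.sense(dir='west') -> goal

# 101. maze.move(dir='west') -> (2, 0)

Answer: (2, 0)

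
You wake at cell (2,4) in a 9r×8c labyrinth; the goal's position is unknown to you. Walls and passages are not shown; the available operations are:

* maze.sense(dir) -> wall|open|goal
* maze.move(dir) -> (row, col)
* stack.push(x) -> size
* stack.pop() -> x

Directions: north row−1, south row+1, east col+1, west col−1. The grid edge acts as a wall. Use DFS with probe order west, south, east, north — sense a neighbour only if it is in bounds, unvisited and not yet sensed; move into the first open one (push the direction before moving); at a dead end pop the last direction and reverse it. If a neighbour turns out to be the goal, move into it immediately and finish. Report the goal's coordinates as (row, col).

Calling sense(dir→west), : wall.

I try sense(dir→south), and get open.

Then push(x→south), and get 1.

Then move(dir→south), : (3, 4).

I run sense(dir→west), and get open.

Using push(x→west), and see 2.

Invoking move(dir→west), — result: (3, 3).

Then sense(dir→west), giving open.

Now I run push(x→west), giving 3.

I run move(dir→west), — result: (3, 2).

Using sense(dir→west), and get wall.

Now I run sense(dir→south), : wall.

Next I call sense(dir→north), and observe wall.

Then pop(), — result: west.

I try move(dir→east), giving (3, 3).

Then sense(dir→south), and see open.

Then push(x→south), yielding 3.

I invoke move(dir→south), which returns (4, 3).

I call sense(dir→south), : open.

I try push(x→south), yielding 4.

I use move(dir→south), yielding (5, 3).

I run sense(dir→west), yielding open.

Now I run push(x→west), and observe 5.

Invoking move(dir→west), which returns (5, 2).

Using sense(dir→west), yielding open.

I run push(x→west), and get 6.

I invoke move(dir→west), giving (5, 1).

Now I run sense(dir→west), and see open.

Then push(x→west), and observe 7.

Now I run move(dir→west), and see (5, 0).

I run sense(dir→south), which returns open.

I use push(x→south), and observe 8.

Then move(dir→south), — result: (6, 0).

Using sense(dir→south), and get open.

I use push(x→south), → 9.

I call move(dir→south), and see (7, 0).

I use sense(dir→south), : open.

I try push(x→south), and get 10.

Calling move(dir→south), — result: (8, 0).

Then sense(dir→east), and see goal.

I use move(dir→east), and see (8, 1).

Answer: (8, 1)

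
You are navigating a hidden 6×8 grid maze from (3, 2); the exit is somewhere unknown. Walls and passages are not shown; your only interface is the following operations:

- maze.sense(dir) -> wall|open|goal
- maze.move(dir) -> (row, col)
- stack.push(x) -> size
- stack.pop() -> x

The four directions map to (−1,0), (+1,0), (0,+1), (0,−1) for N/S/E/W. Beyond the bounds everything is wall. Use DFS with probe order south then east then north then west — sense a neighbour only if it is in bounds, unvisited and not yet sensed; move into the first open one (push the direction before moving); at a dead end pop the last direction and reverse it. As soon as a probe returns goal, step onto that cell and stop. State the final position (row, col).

>> maze.sense(dir: south)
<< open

>> stack.push(x: south)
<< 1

>> maze.move(dir: south)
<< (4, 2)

>> maze.sense(dir: south)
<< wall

>> maze.sense(dir: east)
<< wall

>> maze.sense(dir: west)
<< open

>> stack.push(x: west)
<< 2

>> maze.move(dir: west)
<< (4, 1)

>> maze.sense(dir: south)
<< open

>> stack.push(x: south)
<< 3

>> maze.move(dir: south)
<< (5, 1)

>> maze.sense(dir: west)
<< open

>> stack.push(x: west)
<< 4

>> maze.move(dir: west)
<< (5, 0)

>> maze.sense(dir: north)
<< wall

>> stack.pop()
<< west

>> maze.move(dir: east)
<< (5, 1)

>> stack.pop()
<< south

>> maze.move(dir: north)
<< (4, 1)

>> maze.sense(dir: north)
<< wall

>> stack.pop()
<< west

>> maze.move(dir: east)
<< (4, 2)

>> stack.pop()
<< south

>> maze.move(dir: north)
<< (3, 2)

>> maze.sense(dir: east)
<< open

>> stack.push(x: east)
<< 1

>> maze.move(dir: east)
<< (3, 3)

>> maze.sense(dir: east)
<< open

>> stack.push(x: east)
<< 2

>> maze.move(dir: east)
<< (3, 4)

>> maze.sense(dir: south)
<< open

>> stack.push(x: south)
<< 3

>> maze.move(dir: south)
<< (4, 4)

>> maze.sense(dir: south)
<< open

>> stack.push(x: south)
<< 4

>> maze.move(dir: south)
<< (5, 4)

>> maze.sense(dir: east)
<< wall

>> maze.sense(dir: west)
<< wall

>> stack.pop()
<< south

>> maze.move(dir: north)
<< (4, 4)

>> maze.sense(dir: east)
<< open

>> stack.push(x: east)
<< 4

>> maze.move(dir: east)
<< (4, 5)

>> maze.sense(dir: east)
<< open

>> stack.push(x: east)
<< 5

>> maze.move(dir: east)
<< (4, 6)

>> maze.sense(dir: south)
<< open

>> stack.push(x: south)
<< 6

>> maze.move(dir: south)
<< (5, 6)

>> maze.sense(dir: east)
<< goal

>> maze.move(dir: east)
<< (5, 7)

Answer: (5, 7)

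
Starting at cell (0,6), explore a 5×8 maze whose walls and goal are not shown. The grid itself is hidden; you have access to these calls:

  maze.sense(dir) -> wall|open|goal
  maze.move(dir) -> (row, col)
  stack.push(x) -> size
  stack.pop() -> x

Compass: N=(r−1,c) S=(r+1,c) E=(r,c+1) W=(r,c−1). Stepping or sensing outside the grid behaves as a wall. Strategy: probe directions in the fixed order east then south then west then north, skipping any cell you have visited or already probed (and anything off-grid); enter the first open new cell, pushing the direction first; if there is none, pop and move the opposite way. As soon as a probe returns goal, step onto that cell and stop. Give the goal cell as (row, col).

% maze.sense(dir→east) ~> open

% stack.push(x→east) ~> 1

% maze.move(dir→east) ~> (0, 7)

% maze.sense(dir→south) ~> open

% stack.push(x→south) ~> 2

% maze.move(dir→south) ~> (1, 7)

% maze.sense(dir→south) ~> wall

% maze.sense(dir→west) ~> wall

% stack.pop() ~> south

% maze.move(dir→north) ~> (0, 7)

% stack.pop() ~> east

% maze.move(dir→west) ~> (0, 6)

% maze.sense(dir→west) ~> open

% stack.push(x→west) ~> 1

% maze.move(dir→west) ~> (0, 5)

% maze.sense(dir→south) ~> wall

% maze.sense(dir→west) ~> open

% stack.push(x→west) ~> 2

% maze.move(dir→west) ~> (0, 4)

% maze.sense(dir→south) ~> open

% stack.push(x→south) ~> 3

% maze.move(dir→south) ~> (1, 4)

% maze.sense(dir→south) ~> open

% stack.push(x→south) ~> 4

% maze.move(dir→south) ~> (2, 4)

% maze.sense(dir→east) ~> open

% stack.push(x→east) ~> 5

% maze.move(dir→east) ~> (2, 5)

% maze.sense(dir→east) ~> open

% stack.push(x→east) ~> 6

% maze.move(dir→east) ~> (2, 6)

% maze.sense(dir→south) ~> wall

% stack.pop() ~> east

% maze.move(dir→west) ~> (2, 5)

% maze.sense(dir→south) ~> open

% stack.push(x→south) ~> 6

% maze.move(dir→south) ~> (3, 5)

% maze.sense(dir→south) ~> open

% stack.push(x→south) ~> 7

% maze.move(dir→south) ~> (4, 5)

% maze.sense(dir→east) ~> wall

% maze.sense(dir→west) ~> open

% stack.push(x→west) ~> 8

% maze.move(dir→west) ~> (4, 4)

% maze.sense(dir→west) ~> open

% stack.push(x→west) ~> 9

% maze.move(dir→west) ~> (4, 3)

% maze.sense(dir→west) ~> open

% stack.push(x→west) ~> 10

% maze.move(dir→west) ~> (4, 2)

% maze.sense(dir→west) ~> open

% stack.push(x→west) ~> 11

% maze.move(dir→west) ~> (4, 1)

% maze.sense(dir→west) ~> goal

% maze.move(dir→west) ~> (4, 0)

Answer: (4, 0)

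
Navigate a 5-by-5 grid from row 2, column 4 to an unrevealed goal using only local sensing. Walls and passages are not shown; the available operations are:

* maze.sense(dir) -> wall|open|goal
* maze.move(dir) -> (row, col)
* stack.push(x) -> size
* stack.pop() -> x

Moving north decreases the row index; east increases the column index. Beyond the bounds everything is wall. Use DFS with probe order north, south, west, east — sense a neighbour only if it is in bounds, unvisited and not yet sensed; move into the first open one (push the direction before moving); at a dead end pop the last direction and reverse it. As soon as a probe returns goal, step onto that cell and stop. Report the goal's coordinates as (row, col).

CALL maze.sense[dir=north]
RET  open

CALL stack.push[x=north]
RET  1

CALL maze.move[dir=north]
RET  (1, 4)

CALL maze.sense[dir=north]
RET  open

CALL stack.push[x=north]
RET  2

CALL maze.move[dir=north]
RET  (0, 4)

CALL maze.sense[dir=west]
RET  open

CALL stack.push[x=west]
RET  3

CALL maze.move[dir=west]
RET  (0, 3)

CALL maze.sense[dir=south]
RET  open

CALL stack.push[x=south]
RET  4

CALL maze.move[dir=south]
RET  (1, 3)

CALL maze.sense[dir=south]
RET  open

CALL stack.push[x=south]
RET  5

CALL maze.move[dir=south]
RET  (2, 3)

CALL maze.sense[dir=south]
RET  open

CALL stack.push[x=south]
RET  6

CALL maze.move[dir=south]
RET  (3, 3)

CALL maze.sense[dir=south]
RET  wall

CALL maze.sense[dir=west]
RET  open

CALL stack.push[x=west]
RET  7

CALL maze.move[dir=west]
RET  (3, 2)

CALL maze.sense[dir=north]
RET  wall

CALL maze.sense[dir=south]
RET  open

CALL stack.push[x=south]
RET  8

CALL maze.move[dir=south]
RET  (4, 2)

CALL maze.sense[dir=west]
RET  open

CALL stack.push[x=west]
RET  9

CALL maze.move[dir=west]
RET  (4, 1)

CALL maze.sense[dir=north]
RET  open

CALL stack.push[x=north]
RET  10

CALL maze.move[dir=north]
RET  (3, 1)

CALL maze.sense[dir=north]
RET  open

CALL stack.push[x=north]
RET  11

CALL maze.move[dir=north]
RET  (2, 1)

CALL maze.sense[dir=north]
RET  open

CALL stack.push[x=north]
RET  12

CALL maze.move[dir=north]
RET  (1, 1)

CALL maze.sense[dir=north]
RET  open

CALL stack.push[x=north]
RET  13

CALL maze.move[dir=north]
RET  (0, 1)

CALL maze.sense[dir=west]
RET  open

CALL stack.push[x=west]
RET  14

CALL maze.move[dir=west]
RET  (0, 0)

CALL maze.sense[dir=south]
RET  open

CALL stack.push[x=south]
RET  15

CALL maze.move[dir=south]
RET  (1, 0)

CALL maze.sense[dir=south]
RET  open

CALL stack.push[x=south]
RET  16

CALL maze.move[dir=south]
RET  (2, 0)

CALL maze.sense[dir=south]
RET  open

CALL stack.push[x=south]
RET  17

CALL maze.move[dir=south]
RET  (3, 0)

CALL maze.sense[dir=south]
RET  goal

CALL maze.move[dir=south]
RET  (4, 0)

Answer: (4, 0)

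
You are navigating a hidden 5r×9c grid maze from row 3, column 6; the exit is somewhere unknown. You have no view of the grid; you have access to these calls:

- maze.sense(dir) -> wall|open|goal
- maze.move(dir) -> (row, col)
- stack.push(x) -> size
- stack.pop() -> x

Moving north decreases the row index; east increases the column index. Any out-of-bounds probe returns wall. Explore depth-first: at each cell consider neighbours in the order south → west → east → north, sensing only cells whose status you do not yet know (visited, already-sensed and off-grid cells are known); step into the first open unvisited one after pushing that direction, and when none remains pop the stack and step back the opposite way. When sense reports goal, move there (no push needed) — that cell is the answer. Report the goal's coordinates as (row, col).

>>> maze.sense dir='south'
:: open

>>> stack.push x='south'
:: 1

>>> maze.move dir='south'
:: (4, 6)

>>> maze.sense dir='west'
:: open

>>> stack.push x='west'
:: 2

>>> maze.move dir='west'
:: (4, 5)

>>> maze.sense dir='west'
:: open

>>> stack.push x='west'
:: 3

>>> maze.move dir='west'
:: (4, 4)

>>> maze.sense dir='west'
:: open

>>> stack.push x='west'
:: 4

>>> maze.move dir='west'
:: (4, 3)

>>> maze.sense dir='west'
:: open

>>> stack.push x='west'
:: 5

>>> maze.move dir='west'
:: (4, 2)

>>> maze.sense dir='west'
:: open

>>> stack.push x='west'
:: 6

>>> maze.move dir='west'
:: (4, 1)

>>> maze.sense dir='west'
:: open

>>> stack.push x='west'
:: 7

>>> maze.move dir='west'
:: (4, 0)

>>> maze.sense dir='north'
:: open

>>> stack.push x='north'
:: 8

>>> maze.move dir='north'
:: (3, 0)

>>> maze.sense dir='east'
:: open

>>> stack.push x='east'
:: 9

>>> maze.move dir='east'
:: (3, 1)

>>> maze.sense dir='east'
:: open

>>> stack.push x='east'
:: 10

>>> maze.move dir='east'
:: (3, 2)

>>> maze.sense dir='east'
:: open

>>> stack.push x='east'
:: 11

>>> maze.move dir='east'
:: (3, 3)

>>> maze.sense dir='east'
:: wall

>>> maze.sense dir='north'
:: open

>>> stack.push x='north'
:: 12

>>> maze.move dir='north'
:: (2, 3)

>>> maze.sense dir='west'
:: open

>>> stack.push x='west'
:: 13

>>> maze.move dir='west'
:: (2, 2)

>>> maze.sense dir='west'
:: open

>>> stack.push x='west'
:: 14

>>> maze.move dir='west'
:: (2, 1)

>>> maze.sense dir='west'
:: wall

>>> maze.sense dir='north'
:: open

>>> stack.push x='north'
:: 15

>>> maze.move dir='north'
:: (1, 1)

>>> maze.sense dir='west'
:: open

>>> stack.push x='west'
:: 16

>>> maze.move dir='west'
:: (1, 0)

>>> maze.sense dir='north'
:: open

>>> stack.push x='north'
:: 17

>>> maze.move dir='north'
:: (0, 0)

>>> maze.sense dir='east'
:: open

>>> stack.push x='east'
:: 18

>>> maze.move dir='east'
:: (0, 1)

>>> maze.sense dir='east'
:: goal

>>> maze.move dir='east'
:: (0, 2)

Answer: (0, 2)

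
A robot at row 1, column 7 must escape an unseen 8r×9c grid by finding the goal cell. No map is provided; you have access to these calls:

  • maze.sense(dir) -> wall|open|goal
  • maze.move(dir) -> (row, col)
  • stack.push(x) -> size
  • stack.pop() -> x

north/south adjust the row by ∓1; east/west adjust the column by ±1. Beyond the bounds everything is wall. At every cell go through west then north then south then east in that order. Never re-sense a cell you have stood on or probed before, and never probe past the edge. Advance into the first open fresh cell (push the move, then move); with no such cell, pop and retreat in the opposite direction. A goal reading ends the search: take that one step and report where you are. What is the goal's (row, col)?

CALL maze.sense[dir=west]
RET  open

CALL stack.push[x=west]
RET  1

CALL maze.move[dir=west]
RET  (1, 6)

CALL maze.sense[dir=west]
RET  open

CALL stack.push[x=west]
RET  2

CALL maze.move[dir=west]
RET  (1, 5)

CALL maze.sense[dir=west]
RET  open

CALL stack.push[x=west]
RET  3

CALL maze.move[dir=west]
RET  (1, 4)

CALL maze.sense[dir=west]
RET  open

CALL stack.push[x=west]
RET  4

CALL maze.move[dir=west]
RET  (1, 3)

CALL maze.sense[dir=west]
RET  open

CALL stack.push[x=west]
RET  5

CALL maze.move[dir=west]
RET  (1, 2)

CALL maze.sense[dir=west]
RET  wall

CALL maze.sense[dir=north]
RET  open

CALL stack.push[x=north]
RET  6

CALL maze.move[dir=north]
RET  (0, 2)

CALL maze.sense[dir=west]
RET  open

CALL stack.push[x=west]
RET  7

CALL maze.move[dir=west]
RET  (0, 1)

CALL maze.sense[dir=west]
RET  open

CALL stack.push[x=west]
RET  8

CALL maze.move[dir=west]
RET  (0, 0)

CALL maze.sense[dir=south]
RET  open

CALL stack.push[x=south]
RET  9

CALL maze.move[dir=south]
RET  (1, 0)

CALL maze.sense[dir=south]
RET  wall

CALL stack.pop[]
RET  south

CALL maze.move[dir=north]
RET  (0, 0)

CALL stack.pop[]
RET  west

CALL maze.move[dir=east]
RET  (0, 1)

CALL stack.pop[]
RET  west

CALL maze.move[dir=east]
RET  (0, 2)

CALL maze.sense[dir=east]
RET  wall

CALL stack.pop[]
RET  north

CALL maze.move[dir=south]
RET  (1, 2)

CALL maze.sense[dir=south]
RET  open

CALL stack.push[x=south]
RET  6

CALL maze.move[dir=south]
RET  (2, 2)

CALL maze.sense[dir=west]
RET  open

CALL stack.push[x=west]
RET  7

CALL maze.move[dir=west]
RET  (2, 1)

CALL maze.sense[dir=south]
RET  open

CALL stack.push[x=south]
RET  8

CALL maze.move[dir=south]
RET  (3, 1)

CALL maze.sense[dir=west]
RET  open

CALL stack.push[x=west]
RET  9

CALL maze.move[dir=west]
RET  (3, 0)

CALL maze.sense[dir=south]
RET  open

CALL stack.push[x=south]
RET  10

CALL maze.move[dir=south]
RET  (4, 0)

CALL maze.sense[dir=south]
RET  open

CALL stack.push[x=south]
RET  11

CALL maze.move[dir=south]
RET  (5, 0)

CALL maze.sense[dir=south]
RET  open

CALL stack.push[x=south]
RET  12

CALL maze.move[dir=south]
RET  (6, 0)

CALL maze.sense[dir=south]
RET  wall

CALL maze.sense[dir=east]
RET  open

CALL stack.push[x=east]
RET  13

CALL maze.move[dir=east]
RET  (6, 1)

CALL maze.sense[dir=north]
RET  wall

CALL maze.sense[dir=south]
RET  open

CALL stack.push[x=south]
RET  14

CALL maze.move[dir=south]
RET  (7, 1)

CALL maze.sense[dir=east]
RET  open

CALL stack.push[x=east]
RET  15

CALL maze.move[dir=east]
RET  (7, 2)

CALL maze.sense[dir=north]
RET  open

CALL stack.push[x=north]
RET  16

CALL maze.move[dir=north]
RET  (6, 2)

CALL maze.sense[dir=north]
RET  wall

CALL maze.sense[dir=east]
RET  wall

CALL stack.pop[]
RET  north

CALL maze.move[dir=south]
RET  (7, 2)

CALL maze.sense[dir=east]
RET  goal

CALL maze.move[dir=east]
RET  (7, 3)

Answer: (7, 3)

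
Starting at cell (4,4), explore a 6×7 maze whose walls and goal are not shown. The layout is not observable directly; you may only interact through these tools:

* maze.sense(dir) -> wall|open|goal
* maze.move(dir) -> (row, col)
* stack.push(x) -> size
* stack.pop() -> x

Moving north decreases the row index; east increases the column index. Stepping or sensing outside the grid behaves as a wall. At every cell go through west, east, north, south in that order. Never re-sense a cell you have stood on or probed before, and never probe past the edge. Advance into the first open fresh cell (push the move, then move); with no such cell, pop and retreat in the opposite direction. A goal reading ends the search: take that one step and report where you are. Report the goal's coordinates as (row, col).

~$ maze.sense dir='west'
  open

~$ stack.push x='west'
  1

~$ maze.move dir='west'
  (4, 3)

~$ maze.sense dir='west'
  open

~$ stack.push x='west'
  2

~$ maze.move dir='west'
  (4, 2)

~$ maze.sense dir='west'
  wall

~$ maze.sense dir='north'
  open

~$ stack.push x='north'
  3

~$ maze.move dir='north'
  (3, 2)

~$ maze.sense dir='west'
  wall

~$ maze.sense dir='east'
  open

~$ stack.push x='east'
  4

~$ maze.move dir='east'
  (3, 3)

~$ maze.sense dir='east'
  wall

~$ maze.sense dir='north'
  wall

~$ stack.pop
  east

~$ maze.move dir='west'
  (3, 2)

~$ maze.sense dir='north'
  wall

~$ stack.pop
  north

~$ maze.move dir='south'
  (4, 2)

~$ maze.sense dir='south'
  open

~$ stack.push x='south'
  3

~$ maze.move dir='south'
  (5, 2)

~$ maze.sense dir='west'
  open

~$ stack.push x='west'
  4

~$ maze.move dir='west'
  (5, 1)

~$ maze.sense dir='west'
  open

~$ stack.push x='west'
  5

~$ maze.move dir='west'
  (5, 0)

~$ maze.sense dir='north'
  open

~$ stack.push x='north'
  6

~$ maze.move dir='north'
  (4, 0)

~$ maze.sense dir='north'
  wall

~$ stack.pop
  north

~$ maze.move dir='south'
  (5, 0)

~$ stack.pop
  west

~$ maze.move dir='east'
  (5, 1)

~$ stack.pop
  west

~$ maze.move dir='east'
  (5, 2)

~$ maze.sense dir='east'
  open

~$ stack.push x='east'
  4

~$ maze.move dir='east'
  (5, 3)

~$ maze.sense dir='east'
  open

~$ stack.push x='east'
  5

~$ maze.move dir='east'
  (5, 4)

~$ maze.sense dir='east'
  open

~$ stack.push x='east'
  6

~$ maze.move dir='east'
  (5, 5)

~$ maze.sense dir='east'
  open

~$ stack.push x='east'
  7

~$ maze.move dir='east'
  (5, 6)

~$ maze.sense dir='north'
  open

~$ stack.push x='north'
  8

~$ maze.move dir='north'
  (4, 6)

~$ maze.sense dir='west'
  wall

~$ maze.sense dir='north'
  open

~$ stack.push x='north'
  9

~$ maze.move dir='north'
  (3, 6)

~$ maze.sense dir='west'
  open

~$ stack.push x='west'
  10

~$ maze.move dir='west'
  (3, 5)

~$ maze.sense dir='north'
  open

~$ stack.push x='north'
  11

~$ maze.move dir='north'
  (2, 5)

~$ maze.sense dir='west'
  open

~$ stack.push x='west'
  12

~$ maze.move dir='west'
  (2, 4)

~$ maze.sense dir='north'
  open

~$ stack.push x='north'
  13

~$ maze.move dir='north'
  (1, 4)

~$ maze.sense dir='west'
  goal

~$ maze.move dir='west'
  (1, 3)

Answer: (1, 3)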